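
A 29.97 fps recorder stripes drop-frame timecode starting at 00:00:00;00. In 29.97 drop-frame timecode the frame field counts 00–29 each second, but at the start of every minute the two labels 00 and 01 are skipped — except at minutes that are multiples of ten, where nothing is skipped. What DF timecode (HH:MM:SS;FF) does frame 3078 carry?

00:01:42;20

Ten DF minutes hold 17982 frames, so frame 3078 lies in block 0 (frames 0–17981) with 3078 frames into that block.
The block's first minute is 1800 frames and the rest 1798 each; 3078 frames reaches minute 1, so 0 × 18 + 1 × 2 = 2 labels have been skipped so far.
Adding those back, label number 3078 + 2 = 3080 at 30 labels/s is 102 s + 20 f = 0 h 1 min 42 s frame 20, i.e. 00:01:42;20.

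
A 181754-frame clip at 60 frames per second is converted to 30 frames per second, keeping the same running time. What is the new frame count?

90877 frames

Target frames = source frames × (target rate / source rate) = 181754 × (30)/(60) = 181754 × 1/2 = 90877.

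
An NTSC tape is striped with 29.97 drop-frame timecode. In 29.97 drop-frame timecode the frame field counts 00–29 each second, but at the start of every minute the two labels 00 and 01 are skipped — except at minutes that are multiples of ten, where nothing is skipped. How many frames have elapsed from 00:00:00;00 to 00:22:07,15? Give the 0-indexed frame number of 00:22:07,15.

39785

As if non-drop at 30 labels/s: (0 × 3600 + 22 × 60 + 7) × 30 + 15 = 39825.
Minute boundaries passed: 22; those not divisible by 10: 22 − 2 = 20; dropped labels = 2 × 20 = 40.
Actual frame index = 39825 − 40 = 39785.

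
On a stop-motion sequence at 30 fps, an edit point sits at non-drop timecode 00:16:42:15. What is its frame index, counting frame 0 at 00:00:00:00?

Total seconds to the label: (0 × 3600 + 16 × 60 + 42) = 1002.
Frame index = 1002 × 30 + 15 = 30075.

30075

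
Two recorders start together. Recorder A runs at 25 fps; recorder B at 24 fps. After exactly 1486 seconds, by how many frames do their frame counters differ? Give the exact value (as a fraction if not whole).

A emits 25 × 1486 = 37150 frames; B emits 24 × 1486 = 35664.
Difference = 1486 frames; B is behind A.

1486 frames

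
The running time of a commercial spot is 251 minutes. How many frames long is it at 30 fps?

451800 frames

251 min = 15060 s.
Frames = 15060 × 30 = 451800.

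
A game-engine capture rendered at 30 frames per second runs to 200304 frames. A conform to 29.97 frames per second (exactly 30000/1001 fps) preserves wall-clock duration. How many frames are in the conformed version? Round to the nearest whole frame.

Frames at target rate = 200304 × (30000/1001) / (30) = 15408000/77 ≈ 200103.896.
Nearest whole frame: 200104.

200104 frames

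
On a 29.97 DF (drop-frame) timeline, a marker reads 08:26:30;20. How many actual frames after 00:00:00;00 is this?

Complete 10-minute blocks: 50, each 17982 frames → 899100.
Remaining 6 whole minutes in the current block: 1800 + 5 × 1798 = 10790 frames.
Within the current minute: 30 × 30 + 20 − 2 = 918 (labels ;00/;01 skipped at this minute). Total = 899100 + 10790 + 918 = 910808.

910808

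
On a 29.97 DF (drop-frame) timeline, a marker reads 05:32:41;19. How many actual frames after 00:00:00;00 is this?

598251

As if non-drop at 30 labels/s: (5 × 3600 + 32 × 60 + 41) × 30 + 19 = 598849.
Minute boundaries passed: 332; those not divisible by 10: 332 − 33 = 299; dropped labels = 2 × 299 = 598.
Actual frame index = 598849 − 598 = 598251.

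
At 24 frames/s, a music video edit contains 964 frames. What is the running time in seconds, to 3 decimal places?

Running time = 964 × 1/24 = 241/6 s ≈ 40.167 s.

40.167 seconds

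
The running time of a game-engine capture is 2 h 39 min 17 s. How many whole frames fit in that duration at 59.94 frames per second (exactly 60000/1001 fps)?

572847 frames

2 h 39 min 17 s = 9557 s.
Frames = 9557 × 60000/1001 = 573420000/1001 ≈ 572847.1528.
Complete frames: 572847.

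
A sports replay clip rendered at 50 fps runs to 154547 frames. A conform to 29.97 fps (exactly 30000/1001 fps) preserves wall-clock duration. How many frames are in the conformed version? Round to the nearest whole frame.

Frames at target rate = 154547 × (30000/1001) / (50) = 92728200/1001 ≈ 92635.564.
Nearest whole frame: 92636.

92636 frames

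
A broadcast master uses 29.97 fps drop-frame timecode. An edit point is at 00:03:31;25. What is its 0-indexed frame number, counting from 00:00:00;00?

6349

Complete 10-minute blocks: 0, each 17982 frames → 0.
Remaining 3 whole minutes in the current block: 1800 + 2 × 1798 = 5396 frames.
Within the current minute: 31 × 30 + 25 − 2 = 953 (labels ;00/;01 skipped at this minute). Total = 0 + 5396 + 953 = 6349.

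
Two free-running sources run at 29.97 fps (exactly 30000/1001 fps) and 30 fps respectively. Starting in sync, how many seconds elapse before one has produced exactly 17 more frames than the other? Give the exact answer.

17017/30 seconds

The gap grows by |30 − 30000/1001| = 30/1001 frames per second.
Time for a 17-frame gap: 17 ÷ (30/1001) = 17017/30 s.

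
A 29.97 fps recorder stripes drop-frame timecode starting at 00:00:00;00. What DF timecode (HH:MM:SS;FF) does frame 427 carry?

Ten DF minutes hold 17982 frames, so frame 427 lies in block 0 (frames 0–17981) with 427 frames into that block.
The block's first minute is 1800 frames and the rest 1798 each; 427 frames reaches minute 0, so 0 × 18 + 0 × 2 = 0 labels have been skipped so far.
Adding those back, label number 427 + 0 = 427 at 30 labels/s is 14 s + 7 f = 0 h 0 min 14 s frame 7, i.e. 00:00:14;07.

00:00:14;07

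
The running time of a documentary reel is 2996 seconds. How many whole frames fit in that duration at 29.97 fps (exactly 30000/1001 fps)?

Frames = 2996 × 30000/1001 = 12840000/143 ≈ 89790.2098.
Complete frames: 89790.

89790 frames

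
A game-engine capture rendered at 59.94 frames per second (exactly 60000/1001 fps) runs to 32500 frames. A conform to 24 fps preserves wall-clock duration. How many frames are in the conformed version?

13013 frames

Target frames = source frames × (target rate / source rate) = 32500 × (24)/(60000/1001) = 32500 × 1001/2500 = 13013.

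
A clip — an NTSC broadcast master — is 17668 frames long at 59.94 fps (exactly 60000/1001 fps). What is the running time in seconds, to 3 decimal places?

Running time = 17668 × 1001/60000 = 4421417/15000 s ≈ 294.761 s.

294.761 seconds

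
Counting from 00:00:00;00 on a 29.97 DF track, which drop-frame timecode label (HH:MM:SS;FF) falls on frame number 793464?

07:21:15;08

Each 10-minute DF block holds 10 × 60 × 30 − 9 × 2 = 17982 frames. 793464 ÷ 17982 → 44 full blocks, remainder 2256.
Within the partial block the first minute is 1800 frames and each further minute 1798, so 1 further minute boundary passed. Total skipped labels = 18 × 44 + 2 × 1 = 794.
Non-drop label index = 793464 + 794 = 794258; at 30 labels/s that is 07:21:15:08, i.e. DF 07:21:15;08.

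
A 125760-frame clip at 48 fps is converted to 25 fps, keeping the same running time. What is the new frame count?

65500 frames

Target frames = source frames × (target rate / source rate) = 125760 × (25)/(48) = 125760 × 25/48 = 65500.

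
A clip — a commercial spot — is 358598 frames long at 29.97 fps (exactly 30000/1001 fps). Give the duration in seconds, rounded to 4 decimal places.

11965.2199 seconds

Running time = 358598 × 1001/30000 = 179478299/15000 s ≈ 11965.2199 s.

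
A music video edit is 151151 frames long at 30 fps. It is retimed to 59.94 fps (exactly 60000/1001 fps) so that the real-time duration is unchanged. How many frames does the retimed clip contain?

Target frames = source frames × (target rate / source rate) = 151151 × (60000/1001)/(30) = 151151 × 2000/1001 = 302000.

302000 frames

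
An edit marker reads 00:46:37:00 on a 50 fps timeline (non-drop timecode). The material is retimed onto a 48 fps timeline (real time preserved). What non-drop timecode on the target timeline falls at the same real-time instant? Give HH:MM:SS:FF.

00:46:37:00

Source frame index: (0×3600 + 46×60 + 37) × 50 + 0 = 139850.
Real time: 139850 / (50) = 2797 s.
Target frame: (2797) × (48) = 134256.
At 48 labels/s: frame 134256 → 00:46:37:00.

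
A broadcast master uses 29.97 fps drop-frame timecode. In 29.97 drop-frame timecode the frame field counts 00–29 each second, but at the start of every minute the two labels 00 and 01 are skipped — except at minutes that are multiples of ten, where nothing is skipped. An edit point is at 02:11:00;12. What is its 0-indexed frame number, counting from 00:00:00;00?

235576

As if non-drop at 30 labels/s: (2 × 3600 + 11 × 60 + 0) × 30 + 12 = 235812.
Minute boundaries passed: 131; those not divisible by 10: 131 − 13 = 118; dropped labels = 2 × 118 = 236.
Actual frame index = 235812 − 236 = 235576.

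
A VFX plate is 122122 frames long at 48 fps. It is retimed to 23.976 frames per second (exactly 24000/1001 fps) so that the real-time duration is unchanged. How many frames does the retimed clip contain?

Target frames = source frames × (target rate / source rate) = 122122 × (24000/1001)/(48) = 122122 × 500/1001 = 61000.

61000 frames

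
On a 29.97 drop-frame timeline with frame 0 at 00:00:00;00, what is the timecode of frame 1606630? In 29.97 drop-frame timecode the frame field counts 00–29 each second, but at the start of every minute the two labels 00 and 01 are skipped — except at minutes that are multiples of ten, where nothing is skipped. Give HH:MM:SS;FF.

14:53:27;28

Ten DF minutes hold 17982 frames, so frame 1606630 lies in block 89 (frames 1600398–1618379) with 6232 frames into that block.
The block's first minute is 1800 frames and the rest 1798 each; 6232 frames reaches minute 3, so 89 × 18 + 3 × 2 = 1608 labels have been skipped so far.
Adding those back, label number 1606630 + 1608 = 1608238 at 30 labels/s is 53607 s + 28 f = 14 h 53 min 27 s frame 28, i.e. 14:53:27;28.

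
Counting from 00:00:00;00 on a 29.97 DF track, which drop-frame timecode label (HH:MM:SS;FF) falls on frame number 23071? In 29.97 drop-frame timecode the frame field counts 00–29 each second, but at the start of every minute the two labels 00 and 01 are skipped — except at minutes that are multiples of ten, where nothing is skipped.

00:12:49;23

Each 10-minute DF block holds 10 × 60 × 30 − 9 × 2 = 17982 frames. 23071 ÷ 17982 → 1 full block, remainder 5089.
Within the partial block the first minute is 1800 frames and each further minute 1798, so 2 further minute boundaries passed. Total skipped labels = 18 × 1 + 2 × 2 = 22.
Non-drop label index = 23071 + 22 = 23093; at 30 labels/s that is 00:12:49:23, i.e. DF 00:12:49;23.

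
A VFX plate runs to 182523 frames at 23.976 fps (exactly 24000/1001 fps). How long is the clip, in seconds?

7612.730125 seconds

Running time = 182523 / (24000/1001) = 7612.730125 s.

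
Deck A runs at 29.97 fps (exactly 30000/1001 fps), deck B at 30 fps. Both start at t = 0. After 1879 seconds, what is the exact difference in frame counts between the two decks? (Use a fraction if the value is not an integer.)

56370/1001 frames

A emits 30000/1001 × 1879 = 56370000/1001 frames; B emits 30 × 1879 = 56370.
Difference = 56370/1001 frames (≈ 56.3137); B is ahead of A.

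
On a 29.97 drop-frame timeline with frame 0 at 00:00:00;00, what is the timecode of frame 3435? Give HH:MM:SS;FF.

Each 10-minute DF block holds 10 × 60 × 30 − 9 × 2 = 17982 frames. 3435 ÷ 17982 → 0 full blocks, remainder 3435.
Within the partial block the first minute is 1800 frames and each further minute 1798, so 1 further minute boundary passed. Total skipped labels = 18 × 0 + 2 × 1 = 2.
Non-drop label index = 3435 + 2 = 3437; at 30 labels/s that is 00:01:54:17, i.e. DF 00:01:54;17.

00:01:54;17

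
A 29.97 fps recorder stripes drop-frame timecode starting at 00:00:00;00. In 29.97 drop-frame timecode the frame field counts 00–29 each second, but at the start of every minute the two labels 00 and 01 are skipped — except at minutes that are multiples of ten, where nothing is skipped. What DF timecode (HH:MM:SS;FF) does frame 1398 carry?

00:00:46;18

Ten DF minutes hold 17982 frames, so frame 1398 lies in block 0 (frames 0–17981) with 1398 frames into that block.
The block's first minute is 1800 frames and the rest 1798 each; 1398 frames reaches minute 0, so 0 × 18 + 0 × 2 = 0 labels have been skipped so far.
Adding those back, label number 1398 + 0 = 1398 at 30 labels/s is 46 s + 18 f = 0 h 0 min 46 s frame 18, i.e. 00:00:46;18.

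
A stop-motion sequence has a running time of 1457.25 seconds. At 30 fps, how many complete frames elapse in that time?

Frames = 1457.25 × 30 = 87435/2 ≈ 43717.5000.
Complete frames: 43717.

43717 frames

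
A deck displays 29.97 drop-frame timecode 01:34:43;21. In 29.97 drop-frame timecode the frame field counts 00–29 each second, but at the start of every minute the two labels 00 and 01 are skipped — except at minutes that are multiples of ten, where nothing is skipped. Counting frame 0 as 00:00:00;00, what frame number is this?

As if non-drop at 30 labels/s: (1 × 3600 + 34 × 60 + 43) × 30 + 21 = 170511.
Minute boundaries passed: 94; those not divisible by 10: 94 − 9 = 85; dropped labels = 2 × 85 = 170.
Actual frame index = 170511 − 170 = 170341.

170341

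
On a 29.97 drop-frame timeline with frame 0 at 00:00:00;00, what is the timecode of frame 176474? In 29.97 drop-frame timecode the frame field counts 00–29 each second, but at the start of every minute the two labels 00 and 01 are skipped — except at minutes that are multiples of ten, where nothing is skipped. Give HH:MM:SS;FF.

01:38:08;12

Each 10-minute DF block holds 10 × 60 × 30 − 9 × 2 = 17982 frames. 176474 ÷ 17982 → 9 full blocks, remainder 14636.
Within the partial block the first minute is 1800 frames and each further minute 1798, so 8 further minute boundaries passed. Total skipped labels = 18 × 9 + 2 × 8 = 178.
Non-drop label index = 176474 + 178 = 176652; at 30 labels/s that is 01:38:08:12, i.e. DF 01:38:08;12.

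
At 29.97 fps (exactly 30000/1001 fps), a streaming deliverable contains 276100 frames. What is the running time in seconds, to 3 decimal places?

Running time = 276100 × 1001/30000 = 2763761/300 s ≈ 9212.537 s.

9212.537 seconds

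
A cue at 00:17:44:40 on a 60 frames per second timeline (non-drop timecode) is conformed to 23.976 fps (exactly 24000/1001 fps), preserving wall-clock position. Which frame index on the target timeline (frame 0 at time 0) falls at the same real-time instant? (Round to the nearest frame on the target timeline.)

Source frame index: (0×3600 + 17×60 + 44) × 60 + 40 = 63880.
Real time: 63880 / (60) = 3194/3 s.
Target frame: (3194/3) × (24000/1001) = 25552000/1001 ≈ 25526.474 → 25526.

frame 25526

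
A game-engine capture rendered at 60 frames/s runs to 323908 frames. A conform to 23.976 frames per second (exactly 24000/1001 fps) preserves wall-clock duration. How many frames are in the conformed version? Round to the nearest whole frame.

129434 frames

Frames at target rate = 323908 × (24000/1001) / (60) = 9966400/77 ≈ 129433.766.
Nearest whole frame: 129434.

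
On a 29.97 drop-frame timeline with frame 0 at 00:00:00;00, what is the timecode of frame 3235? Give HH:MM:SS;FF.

00:01:47;27

Ten DF minutes hold 17982 frames, so frame 3235 lies in block 0 (frames 0–17981) with 3235 frames into that block.
The block's first minute is 1800 frames and the rest 1798 each; 3235 frames reaches minute 1, so 0 × 18 + 1 × 2 = 2 labels have been skipped so far.
Adding those back, label number 3235 + 2 = 3237 at 30 labels/s is 107 s + 27 f = 0 h 1 min 47 s frame 27, i.e. 00:01:47;27.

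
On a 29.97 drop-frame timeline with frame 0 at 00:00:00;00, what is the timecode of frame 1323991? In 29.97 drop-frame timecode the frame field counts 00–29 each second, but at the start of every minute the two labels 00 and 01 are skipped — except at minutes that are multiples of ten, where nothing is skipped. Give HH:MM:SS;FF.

Each 10-minute DF block holds 10 × 60 × 30 − 9 × 2 = 17982 frames. 1323991 ÷ 17982 → 73 full blocks, remainder 11305.
Within the partial block the first minute is 1800 frames and each further minute 1798, so 6 further minute boundaries passed. Total skipped labels = 18 × 73 + 2 × 6 = 1326.
Non-drop label index = 1323991 + 1326 = 1325317; at 30 labels/s that is 12:16:17:07, i.e. DF 12:16:17;07.

12:16:17;07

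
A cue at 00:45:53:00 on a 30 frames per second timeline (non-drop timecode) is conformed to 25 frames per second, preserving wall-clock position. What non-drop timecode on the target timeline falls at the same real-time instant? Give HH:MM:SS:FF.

00:45:53:00

Source frame index: (0×3600 + 45×60 + 53) × 30 + 0 = 82590.
Real time: 82590 / (30) = 2753 s.
Target frame: (2753) × (25) = 68825.
At 25 labels/s: frame 68825 → 00:45:53:00.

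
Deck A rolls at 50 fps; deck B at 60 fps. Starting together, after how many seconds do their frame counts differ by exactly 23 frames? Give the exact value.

The gap grows by |60 − 50| = 10 frames per second.
Time for a 23-frame gap: 23 ÷ (10) = 2.3 s.

2.3 seconds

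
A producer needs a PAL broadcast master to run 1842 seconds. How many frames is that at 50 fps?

92100 frames

Frames = 1842 × 50 = 92100.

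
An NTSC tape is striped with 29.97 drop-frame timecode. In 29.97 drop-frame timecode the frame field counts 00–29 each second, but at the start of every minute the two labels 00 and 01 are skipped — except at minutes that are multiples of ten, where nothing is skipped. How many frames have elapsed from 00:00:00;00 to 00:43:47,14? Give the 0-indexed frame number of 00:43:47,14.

78746

Complete 10-minute blocks: 4, each 17982 frames → 71928.
Remaining 3 whole minutes in the current block: 1800 + 2 × 1798 = 5396 frames.
Within the current minute: 47 × 30 + 14 − 2 = 1422 (labels ;00/;01 skipped at this minute). Total = 71928 + 5396 + 1422 = 78746.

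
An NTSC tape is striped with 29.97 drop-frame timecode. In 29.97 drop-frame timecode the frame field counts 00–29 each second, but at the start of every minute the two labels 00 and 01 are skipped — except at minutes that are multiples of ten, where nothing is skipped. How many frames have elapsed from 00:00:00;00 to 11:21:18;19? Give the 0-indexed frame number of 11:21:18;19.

1225133

As if non-drop at 30 labels/s: (11 × 3600 + 21 × 60 + 18) × 30 + 19 = 1226359.
Minute boundaries passed: 681; those not divisible by 10: 681 − 68 = 613; dropped labels = 2 × 613 = 1226.
Actual frame index = 1226359 − 1226 = 1225133.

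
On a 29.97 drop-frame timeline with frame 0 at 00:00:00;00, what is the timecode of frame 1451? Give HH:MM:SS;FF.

Ten DF minutes hold 17982 frames, so frame 1451 lies in block 0 (frames 0–17981) with 1451 frames into that block.
The block's first minute is 1800 frames and the rest 1798 each; 1451 frames reaches minute 0, so 0 × 18 + 0 × 2 = 0 labels have been skipped so far.
Adding those back, label number 1451 + 0 = 1451 at 30 labels/s is 48 s + 11 f = 0 h 0 min 48 s frame 11, i.e. 00:00:48;11.

00:00:48;11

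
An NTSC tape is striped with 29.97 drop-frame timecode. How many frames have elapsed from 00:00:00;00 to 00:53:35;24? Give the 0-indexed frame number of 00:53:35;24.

96378

As if non-drop at 30 labels/s: (0 × 3600 + 53 × 60 + 35) × 30 + 24 = 96474.
Minute boundaries passed: 53; those not divisible by 10: 53 − 5 = 48; dropped labels = 2 × 48 = 96.
Actual frame index = 96474 − 96 = 96378.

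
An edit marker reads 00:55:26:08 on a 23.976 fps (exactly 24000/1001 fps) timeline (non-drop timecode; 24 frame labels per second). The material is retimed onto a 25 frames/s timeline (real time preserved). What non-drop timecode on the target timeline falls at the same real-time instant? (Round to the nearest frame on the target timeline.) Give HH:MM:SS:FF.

Source frame index: (0×3600 + 55×60 + 26) × 24 + 8 = 79832.
Real time: 79832 / (24000/1001) = 9988979/3000 s.
Target frame: (9988979/3000) × (25) = 9988979/120 ≈ 83241.492 → 83241.
At 25 labels/s: frame 83241 → 00:55:29:16.

00:55:29:16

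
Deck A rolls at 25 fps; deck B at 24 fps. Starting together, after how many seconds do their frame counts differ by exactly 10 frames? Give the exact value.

10 seconds

The gap grows by |24 − 25| = 1 frame per second.
Time for a 10-frame gap: 10 ÷ (1) = 10 s.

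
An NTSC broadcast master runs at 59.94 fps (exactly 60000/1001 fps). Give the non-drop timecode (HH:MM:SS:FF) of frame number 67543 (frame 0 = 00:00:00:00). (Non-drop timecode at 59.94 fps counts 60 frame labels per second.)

67543 ÷ 60 = 1125 full seconds, remainder 43 frames.
1125 s = 0 h 18 min 45 s.
Timecode: 00:18:45:43.

00:18:45:43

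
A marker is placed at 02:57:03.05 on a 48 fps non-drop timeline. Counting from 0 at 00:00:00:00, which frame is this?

509909

Total seconds to the label: (2 × 3600 + 57 × 60 + 3) = 10623.
Frame index = 10623 × 48 + 5 = 509909.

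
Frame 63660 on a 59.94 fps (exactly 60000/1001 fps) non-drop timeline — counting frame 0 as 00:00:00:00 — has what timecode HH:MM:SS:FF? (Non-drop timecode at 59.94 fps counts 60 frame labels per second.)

00:17:41:00

63660 ÷ 60 = 1061 full seconds, remainder 0 frames.
1061 s = 0 h 17 min 41 s.
Timecode: 00:17:41:00.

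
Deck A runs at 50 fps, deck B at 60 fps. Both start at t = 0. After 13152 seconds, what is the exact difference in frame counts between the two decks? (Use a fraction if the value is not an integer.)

A emits 50 × 13152 = 657600 frames; B emits 60 × 13152 = 789120.
Difference = 131520 frames; B is ahead of A.

131520 frames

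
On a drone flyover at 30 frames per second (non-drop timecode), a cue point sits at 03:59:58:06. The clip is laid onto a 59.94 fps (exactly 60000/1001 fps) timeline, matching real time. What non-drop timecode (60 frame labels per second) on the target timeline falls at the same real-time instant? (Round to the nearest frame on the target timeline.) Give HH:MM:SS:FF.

03:59:43:49

Source frame index: (3×3600 + 59×60 + 58) × 30 + 6 = 431946.
Real time: 431946 / (30) = 71991/5 s.
Target frame: (71991/5) × (60000/1001) = 863892000/1001 ≈ 863028.971 → 863029.
At 60 labels/s: frame 863029 → 03:59:43:49.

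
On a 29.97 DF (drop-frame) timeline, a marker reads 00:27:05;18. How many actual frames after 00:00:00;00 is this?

Complete 10-minute blocks: 2, each 17982 frames → 35964.
Remaining 7 whole minutes in the current block: 1800 + 6 × 1798 = 12588 frames.
Within the current minute: 5 × 30 + 18 − 2 = 166 (labels ;00/;01 skipped at this minute). Total = 35964 + 12588 + 166 = 48718.

48718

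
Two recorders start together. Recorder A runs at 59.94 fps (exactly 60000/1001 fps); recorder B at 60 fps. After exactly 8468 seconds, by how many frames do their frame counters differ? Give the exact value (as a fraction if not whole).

A emits 60000/1001 × 8468 = 508080000/1001 frames; B emits 60 × 8468 = 508080.
Difference = 508080/1001 frames (≈ 507.5724); B is ahead of A.

508080/1001 frames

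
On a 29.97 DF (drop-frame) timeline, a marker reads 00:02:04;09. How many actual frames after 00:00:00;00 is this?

3725

Complete 10-minute blocks: 0, each 17982 frames → 0.
Remaining 2 whole minutes in the current block: 1800 + 1 × 1798 = 3598 frames.
Within the current minute: 4 × 30 + 9 − 2 = 127 (labels ;00/;01 skipped at this minute). Total = 0 + 3598 + 127 = 3725.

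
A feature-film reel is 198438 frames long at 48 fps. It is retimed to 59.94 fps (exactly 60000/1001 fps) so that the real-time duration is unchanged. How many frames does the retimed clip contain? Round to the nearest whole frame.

Frames at target rate = 198438 × (60000/1001) / (48) = 248047500/1001 ≈ 247799.700.
Nearest whole frame: 247800.

247800 frames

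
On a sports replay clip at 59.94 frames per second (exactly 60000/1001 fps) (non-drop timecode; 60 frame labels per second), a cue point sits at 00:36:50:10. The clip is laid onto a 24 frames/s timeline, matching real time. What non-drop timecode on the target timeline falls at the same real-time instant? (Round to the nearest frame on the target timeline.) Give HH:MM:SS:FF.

00:36:52:09

Source frame index: (0×3600 + 36×60 + 50) × 60 + 10 = 132610.
Real time: 132610 / (60000/1001) = 13274261/6000 s.
Target frame: (13274261/6000) × (24) = 13274261/250 ≈ 53097.044 → 53097.
At 24 labels/s: frame 53097 → 00:36:52:09.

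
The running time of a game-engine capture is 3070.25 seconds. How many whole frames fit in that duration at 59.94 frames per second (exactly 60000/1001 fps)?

Frames = 3070.25 × 60000/1001 = 184215000/1001 ≈ 184030.9690.
Complete frames: 184030.

184030 frames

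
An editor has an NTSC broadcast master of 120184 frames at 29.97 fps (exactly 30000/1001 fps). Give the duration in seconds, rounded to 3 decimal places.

4010.139 seconds

Running time = 120184 × 1001/30000 = 15038023/3750 s ≈ 4010.139 s.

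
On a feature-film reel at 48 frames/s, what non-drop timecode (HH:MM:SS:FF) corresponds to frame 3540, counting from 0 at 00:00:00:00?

00:01:13:36

3540 ÷ 48 = 73 full seconds, remainder 36 frames.
73 s = 0 h 1 min 13 s.
Timecode: 00:01:13:36.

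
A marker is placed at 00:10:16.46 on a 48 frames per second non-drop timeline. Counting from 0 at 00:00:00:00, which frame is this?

frame 29614

Total seconds to the label: (0 × 3600 + 10 × 60 + 16) = 616.
Frame index = 616 × 48 + 46 = 29614.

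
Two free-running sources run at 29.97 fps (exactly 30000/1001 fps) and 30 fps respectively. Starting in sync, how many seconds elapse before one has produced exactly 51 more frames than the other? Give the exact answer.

1701.7 seconds

The gap grows by |30 − 30000/1001| = 30/1001 frames per second.
Time for a 51-frame gap: 51 ÷ (30/1001) = 1701.7 s.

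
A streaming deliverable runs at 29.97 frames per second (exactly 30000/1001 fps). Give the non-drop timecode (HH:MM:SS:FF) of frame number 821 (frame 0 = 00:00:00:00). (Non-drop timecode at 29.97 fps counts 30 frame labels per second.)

821 ÷ 30 = 27 full seconds, remainder 11 frames.
27 s = 0 h 0 min 27 s.
Timecode: 00:00:27:11.

00:00:27:11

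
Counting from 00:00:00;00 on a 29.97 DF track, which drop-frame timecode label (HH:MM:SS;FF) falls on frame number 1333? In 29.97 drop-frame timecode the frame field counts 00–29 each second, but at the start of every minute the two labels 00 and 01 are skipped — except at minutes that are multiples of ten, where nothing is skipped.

Each 10-minute DF block holds 10 × 60 × 30 − 9 × 2 = 17982 frames. 1333 ÷ 17982 → 0 full blocks, remainder 1333.
Within the partial block the first minute is 1800 frames and each further minute 1798, so 0 further minute boundaries passed. Total skipped labels = 18 × 0 + 2 × 0 = 0.
Non-drop label index = 1333 + 0 = 1333; at 30 labels/s that is 00:00:44:13, i.e. DF 00:00:44;13.

00:00:44;13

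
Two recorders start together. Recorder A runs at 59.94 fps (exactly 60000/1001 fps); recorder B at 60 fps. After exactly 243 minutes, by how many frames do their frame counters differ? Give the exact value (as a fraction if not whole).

874800/1001 frames

243 min = 14580 s.
A emits 60000/1001 × 14580 = 874800000/1001 frames; B emits 60 × 14580 = 874800.
Difference = 874800/1001 frames (≈ 873.9261); B is ahead of A.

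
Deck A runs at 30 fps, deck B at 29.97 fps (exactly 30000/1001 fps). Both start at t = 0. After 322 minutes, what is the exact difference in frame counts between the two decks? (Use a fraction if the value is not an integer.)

322 min = 19320 s.
A emits 30 × 19320 = 579600 frames; B emits 30000/1001 × 19320 = 82800000/143.
Difference = 82800/143 frames (≈ 579.0210); B is behind A.

82800/143 frames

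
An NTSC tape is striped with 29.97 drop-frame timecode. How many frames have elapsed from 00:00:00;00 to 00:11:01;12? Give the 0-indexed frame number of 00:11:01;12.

Complete 10-minute blocks: 1, each 17982 frames → 17982.
Remaining 1 whole minute in the current block: 1800 + 0 × 1798 = 1800 frames.
Within the current minute: 1 × 30 + 12 − 2 = 40 (labels ;00/;01 skipped at this minute). Total = 17982 + 1800 + 40 = 19822.

19822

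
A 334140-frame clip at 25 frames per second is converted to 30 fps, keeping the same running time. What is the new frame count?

400968 frames

Target frames = source frames × (target rate / source rate) = 334140 × (30)/(25) = 334140 × 6/5 = 400968.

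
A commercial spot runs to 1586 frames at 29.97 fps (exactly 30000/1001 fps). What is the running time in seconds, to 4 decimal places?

52.9195 seconds

Running time = 1586 × 1001/30000 = 793793/15000 s ≈ 52.9195 s.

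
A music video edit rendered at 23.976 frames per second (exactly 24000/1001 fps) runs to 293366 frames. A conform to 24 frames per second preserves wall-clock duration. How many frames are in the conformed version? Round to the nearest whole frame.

Frames at target rate = 293366 × (24) / (24000/1001) = 146829683/500 ≈ 293659.366.
Nearest whole frame: 293659.

293659 frames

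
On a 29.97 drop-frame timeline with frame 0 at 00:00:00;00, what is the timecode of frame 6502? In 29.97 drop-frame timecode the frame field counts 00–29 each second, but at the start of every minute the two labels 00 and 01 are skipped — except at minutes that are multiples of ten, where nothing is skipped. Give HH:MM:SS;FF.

00:03:36;28

Ten DF minutes hold 17982 frames, so frame 6502 lies in block 0 (frames 0–17981) with 6502 frames into that block.
The block's first minute is 1800 frames and the rest 1798 each; 6502 frames reaches minute 3, so 0 × 18 + 3 × 2 = 6 labels have been skipped so far.
Adding those back, label number 6502 + 6 = 6508 at 30 labels/s is 216 s + 28 f = 0 h 3 min 36 s frame 28, i.e. 00:03:36;28.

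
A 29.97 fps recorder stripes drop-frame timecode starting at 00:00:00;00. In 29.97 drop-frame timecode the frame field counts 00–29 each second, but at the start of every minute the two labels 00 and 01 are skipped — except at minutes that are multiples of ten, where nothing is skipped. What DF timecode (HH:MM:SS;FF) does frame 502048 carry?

04:39:11;22

Each 10-minute DF block holds 10 × 60 × 30 − 9 × 2 = 17982 frames. 502048 ÷ 17982 → 27 full blocks, remainder 16534.
Within the partial block the first minute is 1800 frames and each further minute 1798, so 9 further minute boundaries passed. Total skipped labels = 18 × 27 + 2 × 9 = 504.
Non-drop label index = 502048 + 504 = 502552; at 30 labels/s that is 04:39:11:22, i.e. DF 04:39:11;22.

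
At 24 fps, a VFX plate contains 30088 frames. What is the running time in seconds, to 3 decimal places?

Running time = 30088 × 1/24 = 3761/3 s ≈ 1253.667 s.

1253.667 seconds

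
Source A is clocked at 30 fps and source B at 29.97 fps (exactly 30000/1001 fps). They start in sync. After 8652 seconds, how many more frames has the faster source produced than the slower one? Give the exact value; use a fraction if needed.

37080/143 frames

A emits 30 × 8652 = 259560 frames; B emits 30000/1001 × 8652 = 37080000/143.
Difference = 37080/143 frames (≈ 259.3007); B is behind A.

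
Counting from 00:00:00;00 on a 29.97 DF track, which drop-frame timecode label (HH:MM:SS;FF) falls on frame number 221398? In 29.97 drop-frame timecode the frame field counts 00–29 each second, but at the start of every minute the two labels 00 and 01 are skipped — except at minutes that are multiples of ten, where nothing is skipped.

Ten DF minutes hold 17982 frames, so frame 221398 lies in block 12 (frames 215784–233765) with 5614 frames into that block.
The block's first minute is 1800 frames and the rest 1798 each; 5614 frames reaches minute 3, so 12 × 18 + 3 × 2 = 222 labels have been skipped so far.
Adding those back, label number 221398 + 222 = 221620 at 30 labels/s is 7387 s + 10 f = 2 h 3 min 7 s frame 10, i.e. 02:03:07;10.

02:03:07;10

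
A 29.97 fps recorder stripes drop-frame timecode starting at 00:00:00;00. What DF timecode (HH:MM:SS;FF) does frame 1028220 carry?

09:31:48;08

Each 10-minute DF block holds 10 × 60 × 30 − 9 × 2 = 17982 frames. 1028220 ÷ 17982 → 57 full blocks, remainder 3246.
Within the partial block the first minute is 1800 frames and each further minute 1798, so 1 further minute boundary passed. Total skipped labels = 18 × 57 + 2 × 1 = 1028.
Non-drop label index = 1028220 + 1028 = 1029248; at 30 labels/s that is 09:31:48:08, i.e. DF 09:31:48;08.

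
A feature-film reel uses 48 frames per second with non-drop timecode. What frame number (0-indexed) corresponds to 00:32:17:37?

Total seconds to the label: (0 × 3600 + 32 × 60 + 17) = 1937.
Frame index = 1937 × 48 + 37 = 93013.

93013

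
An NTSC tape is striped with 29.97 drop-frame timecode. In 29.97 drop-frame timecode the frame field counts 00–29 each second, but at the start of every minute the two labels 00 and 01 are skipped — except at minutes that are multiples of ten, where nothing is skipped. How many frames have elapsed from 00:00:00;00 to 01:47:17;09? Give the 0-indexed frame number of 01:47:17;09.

192925

Complete 10-minute blocks: 10, each 17982 frames → 179820.
Remaining 7 whole minutes in the current block: 1800 + 6 × 1798 = 12588 frames.
Within the current minute: 17 × 30 + 9 − 2 = 517 (labels ;00/;01 skipped at this minute). Total = 179820 + 12588 + 517 = 192925.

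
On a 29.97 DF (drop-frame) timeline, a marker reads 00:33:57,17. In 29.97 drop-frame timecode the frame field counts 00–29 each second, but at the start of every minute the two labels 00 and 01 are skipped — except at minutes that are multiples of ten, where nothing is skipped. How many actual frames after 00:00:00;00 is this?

Complete 10-minute blocks: 3, each 17982 frames → 53946.
Remaining 3 whole minutes in the current block: 1800 + 2 × 1798 = 5396 frames.
Within the current minute: 57 × 30 + 17 − 2 = 1725 (labels ;00/;01 skipped at this minute). Total = 53946 + 5396 + 1725 = 61067.

61067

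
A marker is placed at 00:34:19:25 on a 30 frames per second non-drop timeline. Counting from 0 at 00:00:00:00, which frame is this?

frame 61795

Total seconds to the label: (0 × 3600 + 34 × 60 + 19) = 2059.
Frame index = 2059 × 30 + 25 = 61795.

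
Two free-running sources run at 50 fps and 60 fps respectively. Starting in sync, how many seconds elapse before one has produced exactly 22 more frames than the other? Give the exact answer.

The gap grows by |60 − 50| = 10 frames per second.
Time for a 22-frame gap: 22 ÷ (10) = 2.2 s.

2.2 seconds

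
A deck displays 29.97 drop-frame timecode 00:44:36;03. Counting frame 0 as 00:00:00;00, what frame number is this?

80203

As if non-drop at 30 labels/s: (0 × 3600 + 44 × 60 + 36) × 30 + 3 = 80283.
Minute boundaries passed: 44; those not divisible by 10: 44 − 4 = 40; dropped labels = 2 × 40 = 80.
Actual frame index = 80283 − 80 = 80203.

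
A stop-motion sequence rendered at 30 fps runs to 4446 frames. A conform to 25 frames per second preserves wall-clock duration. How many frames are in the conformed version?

3705 frames

Target frames = source frames × (target rate / source rate) = 4446 × (25)/(30) = 4446 × 5/6 = 3705.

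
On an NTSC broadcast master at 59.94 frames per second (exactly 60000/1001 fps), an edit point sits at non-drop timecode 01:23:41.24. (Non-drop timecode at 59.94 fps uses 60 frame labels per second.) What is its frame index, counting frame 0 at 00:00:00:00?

Total seconds to the label: (1 × 3600 + 23 × 60 + 41) = 5021.
Frame index = 5021 × 60 + 24 = 301284.

301284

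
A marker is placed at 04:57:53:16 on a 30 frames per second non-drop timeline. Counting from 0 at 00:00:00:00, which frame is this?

Total seconds to the label: (4 × 3600 + 57 × 60 + 53) = 17873.
Frame index = 17873 × 30 + 16 = 536206.

536206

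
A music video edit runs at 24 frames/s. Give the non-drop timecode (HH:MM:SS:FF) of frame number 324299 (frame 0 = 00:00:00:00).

324299 ÷ 24 = 13512 full seconds, remainder 11 frames.
13512 s = 3 h 45 min 12 s.
Timecode: 03:45:12:11.

03:45:12:11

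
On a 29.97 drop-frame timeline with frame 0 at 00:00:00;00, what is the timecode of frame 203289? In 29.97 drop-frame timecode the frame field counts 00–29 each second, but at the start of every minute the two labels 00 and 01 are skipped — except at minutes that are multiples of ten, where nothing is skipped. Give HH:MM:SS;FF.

01:53:03;03

Ten DF minutes hold 17982 frames, so frame 203289 lies in block 11 (frames 197802–215783) with 5487 frames into that block.
The block's first minute is 1800 frames and the rest 1798 each; 5487 frames reaches minute 3, so 11 × 18 + 3 × 2 = 204 labels have been skipped so far.
Adding those back, label number 203289 + 204 = 203493 at 30 labels/s is 6783 s + 3 f = 1 h 53 min 3 s frame 3, i.e. 01:53:03;03.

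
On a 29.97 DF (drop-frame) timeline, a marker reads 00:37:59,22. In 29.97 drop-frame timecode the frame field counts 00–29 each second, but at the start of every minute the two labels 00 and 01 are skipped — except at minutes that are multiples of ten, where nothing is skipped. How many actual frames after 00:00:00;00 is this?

68324

As if non-drop at 30 labels/s: (0 × 3600 + 37 × 60 + 59) × 30 + 22 = 68392.
Minute boundaries passed: 37; those not divisible by 10: 37 − 3 = 34; dropped labels = 2 × 34 = 68.
Actual frame index = 68392 − 68 = 68324.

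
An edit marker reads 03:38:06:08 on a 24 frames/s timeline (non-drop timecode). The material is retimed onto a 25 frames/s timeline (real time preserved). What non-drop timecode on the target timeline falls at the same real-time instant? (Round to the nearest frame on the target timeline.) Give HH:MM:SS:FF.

03:38:06:08

Source frame index: (3×3600 + 38×60 + 6) × 24 + 8 = 314072.
Real time: 314072 / (24) = 39259/3 s.
Target frame: (39259/3) × (25) = 981475/3 ≈ 327158.333 → 327158.
At 25 labels/s: frame 327158 → 03:38:06:08.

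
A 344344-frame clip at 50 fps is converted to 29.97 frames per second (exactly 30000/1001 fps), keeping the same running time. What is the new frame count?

206400 frames

Target frames = source frames × (target rate / source rate) = 344344 × (30000/1001)/(50) = 344344 × 600/1001 = 206400.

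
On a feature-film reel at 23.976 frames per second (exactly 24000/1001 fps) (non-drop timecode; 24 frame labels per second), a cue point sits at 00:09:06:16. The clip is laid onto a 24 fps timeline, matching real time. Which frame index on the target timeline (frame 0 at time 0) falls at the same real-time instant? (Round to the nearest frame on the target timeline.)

Source frame index: (0×3600 + 9×60 + 6) × 24 + 16 = 13120.
Real time: 13120 / (24000/1001) = 41041/75 s.
Target frame: (41041/75) × (24) = 328328/25 ≈ 13133.120 → 13133.

frame 13133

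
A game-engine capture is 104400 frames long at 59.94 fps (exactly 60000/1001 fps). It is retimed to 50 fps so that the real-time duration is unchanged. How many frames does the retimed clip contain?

87087 frames

Target frames = source frames × (target rate / source rate) = 104400 × (50)/(60000/1001) = 104400 × 1001/1200 = 87087.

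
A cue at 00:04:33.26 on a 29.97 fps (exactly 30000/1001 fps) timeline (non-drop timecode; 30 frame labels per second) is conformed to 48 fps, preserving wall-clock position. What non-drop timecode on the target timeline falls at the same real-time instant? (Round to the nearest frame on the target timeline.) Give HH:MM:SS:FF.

00:04:34:07

Source frame index: (0×3600 + 4×60 + 33) × 30 + 26 = 8216.
Real time: 8216 / (30000/1001) = 1028027/3750 s.
Target frame: (1028027/3750) × (48) = 8224216/625 ≈ 13158.746 → 13159.
At 48 labels/s: frame 13159 → 00:04:34:07.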